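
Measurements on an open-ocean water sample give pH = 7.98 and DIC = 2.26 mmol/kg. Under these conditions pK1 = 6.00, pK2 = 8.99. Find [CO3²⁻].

α₂ = 1 / (1 + [H⁺]/K2 + [H⁺]²/(K1K2)) = 1 / (1 + 10^+1.01 + 10^-0.97)
   = 1 / (1 + 10.233 + 0.10715) = 1/11.340 = 0.08818
[CO3²⁻] = α₂ × DIC = 0.08818 × 2.26 = 0.199 mmol/kg

[CO3²⁻] = 0.199 mmol/kg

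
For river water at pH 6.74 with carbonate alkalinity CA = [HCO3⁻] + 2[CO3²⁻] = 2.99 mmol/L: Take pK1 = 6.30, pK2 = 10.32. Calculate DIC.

CA = [HCO3⁻] + 2[CO3²⁻] = (α₁ + 2α₂)·DIC
At pH 6.74: [H⁺]/K1 = 10^-0.44 = 0.36308, K2/[H⁺] = 10^-3.58 = 0.00026303
α₁ = 1/(1 + 0.36308 + 0.00026303) = 1/1.3633 = 0.7335; α₂ = α₁·K2/[H⁺] = 0.0001929
α₁ + 2α₂ = 0.7339
DIC = CA / (α₁ + 2α₂) = 2.99 / 0.7339 = 4.07 mmol/L

DIC = 4.07 mmol/L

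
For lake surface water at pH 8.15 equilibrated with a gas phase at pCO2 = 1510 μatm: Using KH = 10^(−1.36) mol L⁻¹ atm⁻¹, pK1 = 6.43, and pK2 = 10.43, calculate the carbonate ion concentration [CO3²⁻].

[CO3²⁻] = 18.2 μmol/L

[CO2*] = KH · pCO2 = 10^(−1.36) × 1510×10^-6 = 6.591×10^-5 mol/L
α₀ = 1/(1 + K1/[H⁺] + K1K2/[H⁺]²) = 1/(1 + 10^+1.72 + 10^-0.56) = 0.01860
DIC = [CO2*]/α₀ = 6.591×10^-5 / 0.01860 = 3.543 mmol/L
[CO3²⁻] = α₂·DIC; α₂ = 0.005124, so [CO3²⁻] = 0.005124 × 3.543 = 0.0182 mmol/L = 18.2 μmol/L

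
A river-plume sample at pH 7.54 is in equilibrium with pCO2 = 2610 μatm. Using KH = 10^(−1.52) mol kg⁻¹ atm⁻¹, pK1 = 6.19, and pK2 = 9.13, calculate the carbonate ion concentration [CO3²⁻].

[CO2*] = KH · pCO2 = 10^(−1.52) × 2610×10^-6 = 7.882×10^-5 mol/kg
α₀ = 1/(1 + K1/[H⁺] + K1K2/[H⁺]²) = 1/(1 + 10^+1.35 + 10^-0.24) = 0.04173
DIC = [CO2*]/α₀ = 7.882×10^-5 / 0.04173 = 1.889 mmol/kg
[CO3²⁻] = α₂·DIC; α₂ = 0.02401, so [CO3²⁻] = 0.02401 × 1.889 = 0.0454 mmol/kg

[CO3²⁻] = 0.0454 mmol/kg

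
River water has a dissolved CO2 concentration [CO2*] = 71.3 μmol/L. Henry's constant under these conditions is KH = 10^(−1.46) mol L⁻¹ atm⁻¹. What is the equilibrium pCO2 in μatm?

KH = 10^(−1.46) = 3.467×10^-2 mol L⁻¹ atm⁻¹
pCO2 = [CO2*]/KH = 71.3×10^-6 / 3.467×10^-2 = 2.06×10^-3 atm = 2060 μatm

pCO2 = 2060 μatm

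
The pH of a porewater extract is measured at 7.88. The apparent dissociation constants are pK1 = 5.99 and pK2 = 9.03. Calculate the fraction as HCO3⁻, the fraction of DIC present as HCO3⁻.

α₁ = 1 / (1 + [H⁺]/K1 + K2/[H⁺]) = 1 / (1 + 10^-1.89 + 10^-1.15)
   = 1 / (1 + 0.012882 + 0.070795) = 1/1.0837 = 0.9228

α₁ = 0.923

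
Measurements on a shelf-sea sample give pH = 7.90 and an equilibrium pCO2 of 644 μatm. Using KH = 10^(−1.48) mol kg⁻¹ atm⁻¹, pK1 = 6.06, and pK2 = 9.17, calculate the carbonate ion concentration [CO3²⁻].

[CO3²⁻] = 0.0792 mmol/kg

[CO2*] = KH · pCO2 = 10^(−1.48) × 644×10^-6 = 2.132×10^-5 mol/kg
α₀ = 1/(1 + K1/[H⁺] + K1K2/[H⁺]²) = 1/(1 + 10^+1.84 + 10^+0.57) = 0.01353
DIC = [CO2*]/α₀ = 2.132×10^-5 / 0.01353 = 1.576 mmol/kg
[CO3²⁻] = α₂·DIC; α₂ = 0.05028, so [CO3²⁻] = 0.05028 × 1.576 = 0.0792 mmol/kg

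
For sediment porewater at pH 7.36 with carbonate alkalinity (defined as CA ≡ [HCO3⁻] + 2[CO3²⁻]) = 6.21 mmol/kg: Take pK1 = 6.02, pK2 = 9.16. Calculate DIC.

DIC = 6.39 mmol/kg

CA = [HCO3⁻] + 2[CO3²⁻] = (α₁ + 2α₂)·DIC
At pH 7.36: [H⁺]/K1 = 10^-1.34 = 0.045709, K2/[H⁺] = 10^-1.80 = 0.015849
α₁ = 1/(1 + 0.045709 + 0.015849) = 1/1.0616 = 0.9420; α₂ = α₁·K2/[H⁺] = 0.01493
α₁ + 2α₂ = 0.9719
DIC = CA / (α₁ + 2α₂) = 6.21 / 0.9719 = 6.39 mmol/kg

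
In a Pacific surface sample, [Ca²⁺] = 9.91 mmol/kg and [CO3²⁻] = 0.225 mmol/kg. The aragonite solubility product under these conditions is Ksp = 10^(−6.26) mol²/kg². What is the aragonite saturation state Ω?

Ksp = 10^(−6.26) = 5.495×10^-7
Ω = [Ca²⁺][CO3²⁻]/Ksp = (9.91×10^-3)(0.225×10^-3) / 5.495×10^-7 = 4.06

Ω = 4.06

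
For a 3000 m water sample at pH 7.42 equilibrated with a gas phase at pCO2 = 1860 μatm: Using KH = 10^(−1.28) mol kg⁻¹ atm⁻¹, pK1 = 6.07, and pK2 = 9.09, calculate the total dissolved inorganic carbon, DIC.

[CO2*] = KH · pCO2 = 10^(−1.28) × 1860×10^-6 = 9.761×10^-5 mol/kg
α₀ = 1/(1 + K1/[H⁺] + K1K2/[H⁺]²) = 1/(1 + 10^+1.35 + 10^-0.32) = 0.04190
DIC = [CO2*]/α₀ = 9.761×10^-5 / 0.04190 = 2.33 mmol/kg

DIC = 2.33 mmol/kg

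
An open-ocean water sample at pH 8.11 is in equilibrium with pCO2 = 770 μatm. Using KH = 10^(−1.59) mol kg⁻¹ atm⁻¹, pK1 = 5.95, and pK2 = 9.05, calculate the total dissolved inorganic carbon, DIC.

[CO2*] = KH · pCO2 = 10^(−1.59) × 770×10^-6 = 1.979×10^-5 mol/kg
α₀ = 1/(1 + K1/[H⁺] + K1K2/[H⁺]²) = 1/(1 + 10^+2.16 + 10^+1.22) = 0.006168
DIC = [CO2*]/α₀ = 1.979×10^-5 / 0.006168 = 3.21 mmol/kg

DIC = 3.21 mmol/kg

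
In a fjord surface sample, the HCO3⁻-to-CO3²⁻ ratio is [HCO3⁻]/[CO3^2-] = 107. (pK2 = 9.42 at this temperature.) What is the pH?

From K2 = [H⁺][CO3^2-]/[HCO3⁻]:  pH = pK2 − log₁₀([HCO3⁻]/[CO3^2-])
log₁₀(107) = +2.029
pH = 9.42 − (+2.029) = 7.39

pH = 7.39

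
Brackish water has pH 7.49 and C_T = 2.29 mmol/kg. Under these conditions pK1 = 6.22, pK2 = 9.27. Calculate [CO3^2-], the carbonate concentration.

α₂ = 1 / (1 + [H⁺]/K2 + [H⁺]²/(K1K2)) = 1 / (1 + 10^+1.78 + 10^+0.51)
   = 1 / (1 + 60.256 + 3.2359) = 1/64.492 = 0.01551
[CO3²⁻] = α₂ × DIC = 0.01551 × 2.29 = 0.0355 mmol/kg

[CO3²⁻] = 0.0355 mmol/kg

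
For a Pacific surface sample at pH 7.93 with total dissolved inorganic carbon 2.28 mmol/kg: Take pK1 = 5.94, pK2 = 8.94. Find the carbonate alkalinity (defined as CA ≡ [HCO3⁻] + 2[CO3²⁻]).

CA = [HCO3⁻] + 2[CO3²⁻] = (α₁ + 2α₂)·DIC
At pH 7.93: [H⁺]/K1 = 10^-1.99 = 0.010233, K2/[H⁺] = 10^-1.01 = 0.097724
α₁ = 1/(1 + 0.010233 + 0.097724) = 1/1.1080 = 0.9026; α₂ = α₁·K2/[H⁺] = 0.08820
α₁ + 2α₂ = 1.0790
CA = 1.0790 × 2.28 = 2.46 mmol/kg

CA = 2.46 mmol/kg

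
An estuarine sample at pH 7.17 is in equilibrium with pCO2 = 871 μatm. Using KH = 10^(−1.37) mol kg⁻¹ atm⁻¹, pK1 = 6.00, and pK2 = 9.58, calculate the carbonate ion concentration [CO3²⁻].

[CO3²⁻] = 2.14 μmol/kg

[CO2*] = KH · pCO2 = 10^(−1.37) × 871×10^-6 = 3.716×10^-5 mol/kg
α₀ = 1/(1 + K1/[H⁺] + K1K2/[H⁺]²) = 1/(1 + 10^+1.17 + 10^-1.24) = 0.06310
DIC = [CO2*]/α₀ = 3.716×10^-5 / 0.06310 = 0.5889 mmol/kg
[CO3²⁻] = α₂·DIC; α₂ = 0.003631, so [CO3²⁻] = 0.003631 × 0.5889 = 0.00214 mmol/kg = 2.14 μmol/kg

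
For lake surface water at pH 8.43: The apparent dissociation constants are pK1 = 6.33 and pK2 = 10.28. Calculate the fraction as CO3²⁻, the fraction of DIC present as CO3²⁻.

α₂ = 0.0138

α₂ = 1 / (1 + [H⁺]/K2 + [H⁺]²/(K1K2)) = 1 / (1 + 10^+1.85 + 10^-0.25)
   = 1 / (1 + 70.795 + 0.56234) = 1/72.357 = 0.01382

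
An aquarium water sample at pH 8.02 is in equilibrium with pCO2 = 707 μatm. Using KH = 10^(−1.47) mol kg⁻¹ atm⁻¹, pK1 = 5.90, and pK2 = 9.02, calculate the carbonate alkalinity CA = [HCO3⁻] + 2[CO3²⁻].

CA = 3.79 mmol/kg

[CO2*] = KH · pCO2 = 10^(−1.47) × 707×10^-6 = 2.396×10^-5 mol/kg
α₀ = 1/(1 + K1/[H⁺] + K1K2/[H⁺]²) = 1/(1 + 10^+2.12 + 10^+1.12) = 0.006849
DIC = [CO2*]/α₀ = 2.396×10^-5 / 0.006849 = 3.498 mmol/kg
CA = (α₁ + 2α₂)·DIC = (0.9029 + 2×0.09029) × 3.498 = 3.79 mmol/kg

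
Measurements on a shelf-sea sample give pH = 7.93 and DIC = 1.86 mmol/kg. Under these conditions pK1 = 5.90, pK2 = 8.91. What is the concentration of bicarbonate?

α₁ = 1 / (1 + [H⁺]/K1 + K2/[H⁺]) = 1 / (1 + 10^-2.03 + 10^-0.98)
   = 1 / (1 + 0.0093325 + 0.10471) = 1/1.1140 = 0.8976
[HCO3⁻] = α₁ × DIC = 0.8976 × 1.86 = 1.67 mmol/kg

[HCO3⁻] = 1.67 mmol/kg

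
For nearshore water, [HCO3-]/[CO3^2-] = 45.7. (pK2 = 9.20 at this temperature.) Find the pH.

pH = 7.54

From K2 = [H⁺][CO3^2-]/[HCO3-]:  pH = pK2 − log₁₀([HCO3-]/[CO3^2-])
log₁₀(45.7) = +1.660
pH = 9.20 − (+1.660) = 7.54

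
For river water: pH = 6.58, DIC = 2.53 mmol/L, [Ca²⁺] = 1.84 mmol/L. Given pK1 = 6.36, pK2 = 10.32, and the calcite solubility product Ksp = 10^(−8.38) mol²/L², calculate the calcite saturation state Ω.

α₂ = 1 / (1 + [H⁺]/K2 + [H⁺]²/(K1K2)) = 1 / (1 + 10^+3.74 + 10^+3.52)
   = 1 / (1 + 5495.4 + 3311.3) = 1/8807.7 = 0.0001135
[CO3²⁻] = α₂ × DIC = 0.0001135 × 2.53 = 0.0002872 mmol/L = 0.2872 μmol/L
Ksp = 10^(−8.38) = 4.169×10^-9
Ω = [Ca²⁺][CO3²⁻]/Ksp = (1.84×10^-3)(2.872×10^-7) / 4.169×10^-9 = 0.127

Ω = 0.127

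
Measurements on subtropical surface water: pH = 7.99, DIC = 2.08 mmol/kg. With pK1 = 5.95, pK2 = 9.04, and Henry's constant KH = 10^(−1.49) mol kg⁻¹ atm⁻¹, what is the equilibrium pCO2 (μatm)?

α₀ = 1 / (1 + K1/[H⁺] + K1K2/[H⁺]²) = 1 / (1 + 10^+2.04 + 10^+0.99)
   = 1 / (1 + 109.65 + 9.7724) = 1/120.42 = 0.008304
[CO2*] = α₀ × DIC = 0.008304 × 2.08 = 0.01727 mmol/kg = 17.27 μmol/kg
pCO2 = [CO2*]/KH = 1.727×10^-5 / 3.236×10^-2 = 534 μatm

pCO2 = 534 μatm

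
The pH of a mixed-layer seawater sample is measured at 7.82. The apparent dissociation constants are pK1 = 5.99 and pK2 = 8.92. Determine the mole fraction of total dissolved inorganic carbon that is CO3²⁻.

α₂ = 0.0726

α₂ = 1 / (1 + [H⁺]/K2 + [H⁺]²/(K1K2)) = 1 / (1 + 10^+1.10 + 10^-0.73)
   = 1 / (1 + 12.589 + 0.18621) = 1/13.775 = 0.07259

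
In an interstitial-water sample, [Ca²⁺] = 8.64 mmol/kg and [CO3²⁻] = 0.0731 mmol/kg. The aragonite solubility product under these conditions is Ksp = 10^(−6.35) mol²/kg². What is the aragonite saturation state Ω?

Ksp = 10^(−6.35) = 4.467×10^-7
Ω = [Ca²⁺][CO3²⁻]/Ksp = (8.64×10^-3)(0.0731×10^-3) / 4.467×10^-7 = 1.41

Ω = 1.41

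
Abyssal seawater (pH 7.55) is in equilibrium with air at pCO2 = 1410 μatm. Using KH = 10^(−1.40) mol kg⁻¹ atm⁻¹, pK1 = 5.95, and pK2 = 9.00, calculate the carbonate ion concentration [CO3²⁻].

[CO2*] = KH · pCO2 = 10^(−1.40) × 1410×10^-6 = 5.613×10^-5 mol/kg
α₀ = 1/(1 + K1/[H⁺] + K1K2/[H⁺]²) = 1/(1 + 10^+1.60 + 10^+0.15) = 0.02368
DIC = [CO2*]/α₀ = 5.613×10^-5 / 0.02368 = 2.370 mmol/kg
[CO3²⁻] = α₂·DIC; α₂ = 0.03345, so [CO3²⁻] = 0.03345 × 2.370 = 0.0793 mmol/kg

[CO3²⁻] = 0.0793 mmol/kg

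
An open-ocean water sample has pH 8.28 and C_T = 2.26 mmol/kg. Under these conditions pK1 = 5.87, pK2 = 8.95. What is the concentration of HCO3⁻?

α₁ = 1 / (1 + [H⁺]/K1 + K2/[H⁺]) = 1 / (1 + 10^-2.41 + 10^-0.67)
   = 1 / (1 + 0.0038905 + 0.21380) = 1/1.2177 = 0.8212
[HCO3⁻] = α₁ × DIC = 0.8212 × 2.26 = 1.86 mmol/kg

[HCO3⁻] = 1.86 mmol/kg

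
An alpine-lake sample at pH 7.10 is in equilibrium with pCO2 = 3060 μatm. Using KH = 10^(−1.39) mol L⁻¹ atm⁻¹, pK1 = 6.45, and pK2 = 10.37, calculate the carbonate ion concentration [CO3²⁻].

[CO3²⁻] = 0.299 μmol/L

[CO2*] = KH · pCO2 = 10^(−1.39) × 3060×10^-6 = 1.247×10^-4 mol/L
α₀ = 1/(1 + K1/[H⁺] + K1K2/[H⁺]²) = 1/(1 + 10^+0.65 + 10^-2.62) = 0.1828
DIC = [CO2*]/α₀ = 1.247×10^-4 / 0.1828 = 0.6818 mmol/L
[CO3²⁻] = α₂·DIC; α₂ = 0.0004386, so [CO3²⁻] = 0.0004386 × 0.6818 = 0.000299 mmol/L = 0.299 μmol/L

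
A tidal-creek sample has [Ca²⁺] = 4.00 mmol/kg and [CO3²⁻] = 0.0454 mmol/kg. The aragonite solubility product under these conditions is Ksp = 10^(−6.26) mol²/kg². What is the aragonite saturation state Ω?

Ω = 0.330

Ksp = 10^(−6.26) = 5.495×10^-7
Ω = [Ca²⁺][CO3²⁻]/Ksp = (4.00×10^-3)(0.0454×10^-3) / 5.495×10^-7 = 0.330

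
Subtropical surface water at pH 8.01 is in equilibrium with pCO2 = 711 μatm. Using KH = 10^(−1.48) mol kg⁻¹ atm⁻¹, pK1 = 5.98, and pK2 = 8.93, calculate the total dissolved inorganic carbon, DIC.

[CO2*] = KH · pCO2 = 10^(−1.48) × 711×10^-6 = 2.354×10^-5 mol/kg
α₀ = 1/(1 + K1/[H⁺] + K1K2/[H⁺]²) = 1/(1 + 10^+2.03 + 10^+1.11) = 0.008262
DIC = [CO2*]/α₀ = 2.354×10^-5 / 0.008262 = 2.85 mmol/kg

DIC = 2.85 mmol/kg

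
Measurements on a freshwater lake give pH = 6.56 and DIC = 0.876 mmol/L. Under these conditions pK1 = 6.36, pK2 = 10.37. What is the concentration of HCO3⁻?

[HCO3⁻] = 0.537 mmol/L

α₁ = 1 / (1 + [H⁺]/K1 + K2/[H⁺]) = 1 / (1 + 10^-0.20 + 10^-3.81)
   = 1 / (1 + 0.63096 + 0.00015488) = 1/1.6311 = 0.6131
[HCO3⁻] = α₁ × DIC = 0.6131 × 0.876 = 0.537 mmol/L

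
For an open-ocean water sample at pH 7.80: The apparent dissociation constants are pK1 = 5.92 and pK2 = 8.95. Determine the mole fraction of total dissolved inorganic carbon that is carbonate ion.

α₂ = 0.0653

α₂ = 1 / (1 + [H⁺]/K2 + [H⁺]²/(K1K2)) = 1 / (1 + 10^+1.15 + 10^-0.73)
   = 1 / (1 + 14.125 + 0.18621) = 1/15.312 = 0.06531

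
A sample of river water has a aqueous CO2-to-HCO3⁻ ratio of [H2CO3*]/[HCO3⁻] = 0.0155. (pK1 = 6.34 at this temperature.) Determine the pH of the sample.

From K1 = [H⁺][HCO3⁻]/[H2CO3*]:  pH = pK1 − log₁₀([H2CO3*]/[HCO3⁻])
log₁₀(0.0155) = -1.810
pH = 6.34 − (-1.810) = 8.15

pH = 8.15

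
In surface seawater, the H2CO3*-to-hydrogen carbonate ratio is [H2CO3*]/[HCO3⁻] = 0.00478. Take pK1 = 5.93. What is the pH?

pH = 8.25

From K1 = [H⁺][HCO3⁻]/[H2CO3*]:  pH = pK1 − log₁₀([H2CO3*]/[HCO3⁻])
log₁₀(0.00478) = -2.321
pH = 5.93 − (-2.321) = 8.25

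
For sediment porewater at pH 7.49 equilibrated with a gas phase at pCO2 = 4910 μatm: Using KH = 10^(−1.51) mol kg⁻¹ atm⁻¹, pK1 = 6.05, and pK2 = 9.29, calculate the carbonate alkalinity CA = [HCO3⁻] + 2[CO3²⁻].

CA = 4.31 mmol/kg

[CO2*] = KH · pCO2 = 10^(−1.51) × 4910×10^-6 = 1.517×10^-4 mol/kg
α₀ = 1/(1 + K1/[H⁺] + K1K2/[H⁺]²) = 1/(1 + 10^+1.44 + 10^-0.36) = 0.03451
DIC = [CO2*]/α₀ = 1.517×10^-4 / 0.03451 = 4.397 mmol/kg
CA = (α₁ + 2α₂)·DIC = (0.9504 + 2×0.01506) × 4.397 = 4.31 mmol/kg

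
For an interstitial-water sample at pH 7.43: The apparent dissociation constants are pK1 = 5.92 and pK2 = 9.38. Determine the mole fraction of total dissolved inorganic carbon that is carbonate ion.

α₂ = 1 / (1 + [H⁺]/K2 + [H⁺]²/(K1K2)) = 1 / (1 + 10^+1.95 + 10^+0.44)
   = 1 / (1 + 89.125 + 2.7542) = 1/92.879 = 0.01077

α₂ = 0.0108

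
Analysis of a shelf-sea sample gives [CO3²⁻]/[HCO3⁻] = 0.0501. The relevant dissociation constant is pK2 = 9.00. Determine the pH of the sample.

pH = 7.70

From K2 = [H⁺][CO3²⁻]/[HCO3⁻]:  pH = pK2 + log₁₀([CO3²⁻]/[HCO3⁻])
log₁₀(0.0501) = -1.300
pH = 9.00 + (-1.300) = 7.70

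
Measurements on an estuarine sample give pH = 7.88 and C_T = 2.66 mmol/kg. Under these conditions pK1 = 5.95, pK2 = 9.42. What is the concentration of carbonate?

[CO3²⁻] = 0.0737 mmol/kg

α₂ = 1 / (1 + [H⁺]/K2 + [H⁺]²/(K1K2)) = 1 / (1 + 10^+1.54 + 10^-0.39)
   = 1 / (1 + 34.674 + 0.40738) = 1/36.081 = 0.02772
[CO3²⁻] = α₂ × DIC = 0.02772 × 2.66 = 0.0737 mmol/kg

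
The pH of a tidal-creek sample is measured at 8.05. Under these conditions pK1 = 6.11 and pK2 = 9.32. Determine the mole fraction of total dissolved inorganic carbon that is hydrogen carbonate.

α₁ = 0.939

α₁ = 1 / (1 + [H⁺]/K1 + K2/[H⁺]) = 1 / (1 + 10^-1.94 + 10^-1.27)
   = 1 / (1 + 0.011482 + 0.053703) = 1/1.0652 = 0.9388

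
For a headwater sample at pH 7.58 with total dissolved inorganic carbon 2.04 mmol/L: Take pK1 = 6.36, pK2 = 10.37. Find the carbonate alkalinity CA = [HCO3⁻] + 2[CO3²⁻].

CA = [HCO3⁻] + 2[CO3²⁻] = (α₁ + 2α₂)·DIC
At pH 7.58: [H⁺]/K1 = 10^-1.22 = 0.060256, K2/[H⁺] = 10^-2.79 = 0.0016218
α₁ = 1/(1 + 0.060256 + 0.0016218) = 1/1.0619 = 0.9417; α₂ = α₁·K2/[H⁺] = 0.001527
α₁ + 2α₂ = 0.9448
CA = 0.9448 × 2.04 = 1.93 mmol/L

CA = 1.93 mmol/L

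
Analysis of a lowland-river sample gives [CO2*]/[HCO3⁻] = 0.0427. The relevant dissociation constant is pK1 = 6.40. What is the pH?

From K1 = [H⁺][HCO3⁻]/[CO2*]:  pH = pK1 − log₁₀([CO2*]/[HCO3⁻])
log₁₀(0.0427) = -1.370
pH = 6.40 − (-1.370) = 7.77

pH = 7.77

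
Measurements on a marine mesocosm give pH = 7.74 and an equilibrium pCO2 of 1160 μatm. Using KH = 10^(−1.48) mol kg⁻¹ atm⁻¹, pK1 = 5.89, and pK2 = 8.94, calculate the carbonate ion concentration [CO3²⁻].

[CO2*] = KH · pCO2 = 10^(−1.48) × 1160×10^-6 = 3.841×10^-5 mol/kg
α₀ = 1/(1 + K1/[H⁺] + K1K2/[H⁺]²) = 1/(1 + 10^+1.85 + 10^+0.65) = 0.01311
DIC = [CO2*]/α₀ = 3.841×10^-5 / 0.01311 = 2.929 mmol/kg
[CO3²⁻] = α₂·DIC; α₂ = 0.05857, so [CO3²⁻] = 0.05857 × 2.929 = 0.172 mmol/kg

[CO3²⁻] = 0.172 mmol/kg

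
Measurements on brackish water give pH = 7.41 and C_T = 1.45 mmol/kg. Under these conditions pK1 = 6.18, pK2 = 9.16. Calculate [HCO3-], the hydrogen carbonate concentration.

α₁ = 1 / (1 + [H⁺]/K1 + K2/[H⁺]) = 1 / (1 + 10^-1.23 + 10^-1.75)
   = 1 / (1 + 0.058884 + 0.017783) = 1/1.0767 = 0.9288
[HCO3⁻] = α₁ × DIC = 0.9288 × 1.45 = 1.35 mmol/kg

[HCO3⁻] = 1.35 mmol/kg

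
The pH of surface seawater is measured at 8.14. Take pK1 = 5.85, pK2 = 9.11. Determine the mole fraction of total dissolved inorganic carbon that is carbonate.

α₂ = 1 / (1 + [H⁺]/K2 + [H⁺]²/(K1K2)) = 1 / (1 + 10^+0.97 + 10^-1.32)
   = 1 / (1 + 9.3325 + 0.047863) = 1/10.380 = 0.09634

α₂ = 0.0963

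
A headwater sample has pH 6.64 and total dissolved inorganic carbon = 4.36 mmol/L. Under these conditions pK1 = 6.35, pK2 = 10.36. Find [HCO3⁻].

α₁ = 1 / (1 + [H⁺]/K1 + K2/[H⁺]) = 1 / (1 + 10^-0.29 + 10^-3.72)
   = 1 / (1 + 0.51286 + 0.00019055) = 1/1.5131 = 0.6609
[HCO3⁻] = α₁ × DIC = 0.6609 × 4.36 = 2.88 mmol/L

[HCO3⁻] = 2.88 mmol/L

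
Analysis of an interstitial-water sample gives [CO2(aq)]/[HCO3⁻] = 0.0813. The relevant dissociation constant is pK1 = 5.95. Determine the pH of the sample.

pH = 7.04

From K1 = [H⁺][HCO3⁻]/[CO2(aq)]:  pH = pK1 − log₁₀([CO2(aq)]/[HCO3⁻])
log₁₀(0.0813) = -1.090
pH = 5.95 − (-1.090) = 7.04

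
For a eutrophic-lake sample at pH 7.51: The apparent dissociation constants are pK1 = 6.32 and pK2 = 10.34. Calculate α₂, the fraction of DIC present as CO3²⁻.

α₂ = 1 / (1 + [H⁺]/K2 + [H⁺]²/(K1K2)) = 1 / (1 + 10^+2.83 + 10^+1.64)
   = 1 / (1 + 676.08 + 43.652) = 1/720.73 = 0.001387

α₂ = 0.00139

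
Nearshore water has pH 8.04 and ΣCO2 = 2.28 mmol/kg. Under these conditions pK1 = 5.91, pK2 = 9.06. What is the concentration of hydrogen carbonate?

α₁ = 1 / (1 + [H⁺]/K1 + K2/[H⁺]) = 1 / (1 + 10^-2.13 + 10^-1.02)
   = 1 / (1 + 0.0074131 + 0.095499) = 1/1.1029 = 0.9067
[HCO3⁻] = α₁ × DIC = 0.9067 × 2.28 = 2.07 mmol/kg

[HCO3⁻] = 2.07 mmol/kg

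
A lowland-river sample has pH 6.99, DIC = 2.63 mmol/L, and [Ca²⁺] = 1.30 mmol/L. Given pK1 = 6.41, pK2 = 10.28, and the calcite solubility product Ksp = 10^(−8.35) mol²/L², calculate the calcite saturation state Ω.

α₂ = 1 / (1 + [H⁺]/K2 + [H⁺]²/(K1K2)) = 1 / (1 + 10^+3.29 + 10^+2.71)
   = 1 / (1 + 1949.8 + 512.86) = 1/2463.7 = 0.0004059
[CO3²⁻] = α₂ × DIC = 0.0004059 × 2.63 = 0.001067 mmol/L = 1.067 μmol/L
Ksp = 10^(−8.35) = 4.467×10^-9
Ω = [Ca²⁺][CO3²⁻]/Ksp = (1.30×10^-3)(1.067×10^-6) / 4.467×10^-9 = 0.311

Ω = 0.311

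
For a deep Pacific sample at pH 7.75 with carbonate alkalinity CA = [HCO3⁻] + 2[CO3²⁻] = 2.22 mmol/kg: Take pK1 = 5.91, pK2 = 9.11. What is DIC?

DIC = 2.16 mmol/kg

CA = [HCO3⁻] + 2[CO3²⁻] = (α₁ + 2α₂)·DIC
At pH 7.75: [H⁺]/K1 = 10^-1.84 = 0.014454, K2/[H⁺] = 10^-1.36 = 0.043652
α₁ = 1/(1 + 0.014454 + 0.043652) = 1/1.0581 = 0.9451; α₂ = α₁·K2/[H⁺] = 0.04125
α₁ + 2α₂ = 1.0276
DIC = CA / (α₁ + 2α₂) = 2.22 / 1.0276 = 2.16 mmol/kg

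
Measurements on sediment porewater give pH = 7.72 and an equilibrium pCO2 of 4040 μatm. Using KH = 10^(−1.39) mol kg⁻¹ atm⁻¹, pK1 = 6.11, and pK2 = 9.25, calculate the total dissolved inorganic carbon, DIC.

DIC = 7.07 mmol/kg

[CO2*] = KH · pCO2 = 10^(−1.39) × 4040×10^-6 = 1.646×10^-4 mol/kg
α₀ = 1/(1 + K1/[H⁺] + K1K2/[H⁺]²) = 1/(1 + 10^+1.61 + 10^+0.08) = 0.02329
DIC = [CO2*]/α₀ = 1.646×10^-4 / 0.02329 = 7.07 mmol/kg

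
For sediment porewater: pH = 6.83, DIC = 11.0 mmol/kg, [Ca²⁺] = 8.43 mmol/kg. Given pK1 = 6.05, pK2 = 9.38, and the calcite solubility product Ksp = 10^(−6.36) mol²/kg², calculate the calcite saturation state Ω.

Ω = 0.512

α₂ = 1 / (1 + [H⁺]/K2 + [H⁺]²/(K1K2)) = 1 / (1 + 10^+2.55 + 10^+1.77)
   = 1 / (1 + 354.81 + 58.884) = 1/414.70 = 0.002411
[CO3²⁻] = α₂ × DIC = 0.002411 × 11.0 = 0.02653 mmol/kg
Ksp = 10^(−6.36) = 4.365×10^-7
Ω = [Ca²⁺][CO3²⁻]/Ksp = (8.43×10^-3)(2.653×10^-5) / 4.365×10^-7 = 0.512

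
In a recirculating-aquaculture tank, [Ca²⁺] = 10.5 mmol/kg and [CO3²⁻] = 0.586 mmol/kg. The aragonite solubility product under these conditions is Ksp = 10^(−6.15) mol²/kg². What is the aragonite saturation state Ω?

Ω = 8.69

Ksp = 10^(−6.15) = 7.079×10^-7
Ω = [Ca²⁺][CO3²⁻]/Ksp = (10.5×10^-3)(0.586×10^-3) / 7.079×10^-7 = 8.69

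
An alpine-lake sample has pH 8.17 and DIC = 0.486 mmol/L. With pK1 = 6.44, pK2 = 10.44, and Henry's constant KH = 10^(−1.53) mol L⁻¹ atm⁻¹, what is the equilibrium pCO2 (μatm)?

pCO2 = 299 μatm

α₀ = 1 / (1 + K1/[H⁺] + K1K2/[H⁺]²) = 1 / (1 + 10^+1.73 + 10^-0.54)
   = 1 / (1 + 53.703 + 0.28840) = 1/54.992 = 0.01818
[CO2*] = α₀ × DIC = 0.01818 × 0.486 = 0.008838 mmol/L = 8.838 μmol/L
pCO2 = [CO2*]/KH = 8.838×10^-6 / 2.951×10^-2 = 299 μatm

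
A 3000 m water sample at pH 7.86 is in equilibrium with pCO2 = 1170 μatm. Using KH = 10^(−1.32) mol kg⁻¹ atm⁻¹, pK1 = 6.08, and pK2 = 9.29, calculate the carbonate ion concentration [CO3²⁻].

[CO3²⁻] = 0.125 mmol/kg

[CO2*] = KH · pCO2 = 10^(−1.32) × 1170×10^-6 = 5.600×10^-5 mol/kg
α₀ = 1/(1 + K1/[H⁺] + K1K2/[H⁺]²) = 1/(1 + 10^+1.78 + 10^+0.35) = 0.01575
DIC = [CO2*]/α₀ = 5.600×10^-5 / 0.01575 = 3.556 mmol/kg
[CO3²⁻] = α₂·DIC; α₂ = 0.03526, so [CO3²⁻] = 0.03526 × 3.556 = 0.125 mmol/kg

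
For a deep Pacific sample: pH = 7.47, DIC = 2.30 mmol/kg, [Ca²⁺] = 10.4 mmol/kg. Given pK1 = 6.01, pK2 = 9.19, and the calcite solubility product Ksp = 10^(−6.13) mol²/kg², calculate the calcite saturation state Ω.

α₂ = 1 / (1 + [H⁺]/K2 + [H⁺]²/(K1K2)) = 1 / (1 + 10^+1.72 + 10^+0.26)
   = 1 / (1 + 52.481 + 1.8197) = 1/55.300 = 0.01808
[CO3²⁻] = α₂ × DIC = 0.01808 × 2.30 = 0.04159 mmol/kg
Ksp = 10^(−6.13) = 7.413×10^-7
Ω = [Ca²⁺][CO3²⁻]/Ksp = (10.4×10^-3)(4.159×10^-5) / 7.413×10^-7 = 0.583

Ω = 0.583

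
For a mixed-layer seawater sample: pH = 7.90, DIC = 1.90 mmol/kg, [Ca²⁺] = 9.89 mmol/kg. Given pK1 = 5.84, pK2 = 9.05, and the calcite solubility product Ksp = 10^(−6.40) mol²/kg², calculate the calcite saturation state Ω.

α₂ = 1 / (1 + [H⁺]/K2 + [H⁺]²/(K1K2)) = 1 / (1 + 10^+1.15 + 10^-0.91)
   = 1 / (1 + 14.125 + 0.12303) = 1/15.248 = 0.06558
[CO3²⁻] = α₂ × DIC = 0.06558 × 1.90 = 0.1246 mmol/kg
Ksp = 10^(−6.40) = 3.981×10^-7
Ω = [Ca²⁺][CO3²⁻]/Ksp = (9.89×10^-3)(1.246×10^-4) / 3.981×10^-7 = 3.10

Ω = 3.10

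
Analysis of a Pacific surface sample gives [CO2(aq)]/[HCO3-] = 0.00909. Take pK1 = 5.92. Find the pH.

pH = 7.96

From K1 = [H⁺][HCO3-]/[CO2(aq)]:  pH = pK1 − log₁₀([CO2(aq)]/[HCO3-])
log₁₀(0.00909) = -2.041
pH = 5.92 − (-2.041) = 7.96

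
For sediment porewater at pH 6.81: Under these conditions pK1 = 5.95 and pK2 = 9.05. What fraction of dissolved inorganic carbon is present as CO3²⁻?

α₂ = 0.00503

α₂ = 1 / (1 + [H⁺]/K2 + [H⁺]²/(K1K2)) = 1 / (1 + 10^+2.24 + 10^+1.38)
   = 1 / (1 + 173.78 + 23.988) = 1/198.77 = 0.005031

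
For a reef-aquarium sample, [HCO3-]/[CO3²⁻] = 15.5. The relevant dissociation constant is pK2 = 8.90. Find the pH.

From K2 = [H⁺][CO3²⁻]/[HCO3-]:  pH = pK2 − log₁₀([HCO3-]/[CO3²⁻])
log₁₀(15.5) = +1.190
pH = 8.90 − (+1.190) = 7.71

pH = 7.71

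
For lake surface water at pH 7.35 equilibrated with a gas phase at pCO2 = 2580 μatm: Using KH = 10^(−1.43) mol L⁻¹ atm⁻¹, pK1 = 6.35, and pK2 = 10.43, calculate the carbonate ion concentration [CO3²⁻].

[CO2*] = KH · pCO2 = 10^(−1.43) × 2580×10^-6 = 9.586×10^-5 mol/L
α₀ = 1/(1 + K1/[H⁺] + K1K2/[H⁺]²) = 1/(1 + 10^+1.00 + 10^-2.08) = 0.09084
DIC = [CO2*]/α₀ = 9.586×10^-5 / 0.09084 = 1.055 mmol/L
[CO3²⁻] = α₂·DIC; α₂ = 0.0007556, so [CO3²⁻] = 0.0007556 × 1.055 = 0.000797 mmol/L = 0.797 μmol/L

[CO3²⁻] = 0.797 μmol/L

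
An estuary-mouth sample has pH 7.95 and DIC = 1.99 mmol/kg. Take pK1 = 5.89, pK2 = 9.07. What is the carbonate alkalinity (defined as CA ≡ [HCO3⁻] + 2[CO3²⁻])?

CA = 2.11 mmol/kg

CA = [HCO3⁻] + 2[CO3²⁻] = (α₁ + 2α₂)·DIC
At pH 7.95: [H⁺]/K1 = 10^-2.06 = 0.0087096, K2/[H⁺] = 10^-1.12 = 0.075858
α₁ = 1/(1 + 0.0087096 + 0.075858) = 1/1.0846 = 0.9220; α₂ = α₁·K2/[H⁺] = 0.06994
α₁ + 2α₂ = 1.0619
CA = 1.0619 × 1.99 = 2.11 mmol/kg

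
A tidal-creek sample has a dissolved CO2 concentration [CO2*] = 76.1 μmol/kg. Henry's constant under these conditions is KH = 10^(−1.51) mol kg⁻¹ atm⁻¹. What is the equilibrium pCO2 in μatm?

KH = 10^(−1.51) = 3.090×10^-2 mol kg⁻¹ atm⁻¹
pCO2 = [CO2*]/KH = 76.1×10^-6 / 3.090×10^-2 = 2.46×10^-3 atm = 2460 μatm

pCO2 = 2460 μatm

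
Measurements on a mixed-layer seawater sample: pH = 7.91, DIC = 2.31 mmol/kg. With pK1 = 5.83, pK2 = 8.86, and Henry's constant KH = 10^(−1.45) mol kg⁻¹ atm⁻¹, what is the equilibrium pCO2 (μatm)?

α₀ = 1 / (1 + K1/[H⁺] + K1K2/[H⁺]²) = 1 / (1 + 10^+2.08 + 10^+1.13)
   = 1 / (1 + 120.23 + 13.490) = 1/134.72 = 0.007423
[CO2*] = α₀ × DIC = 0.007423 × 2.31 = 0.01715 mmol/kg = 17.15 μmol/kg
pCO2 = [CO2*]/KH = 1.715×10^-5 / 3.548×10^-2 = 483 μatm

pCO2 = 483 μatm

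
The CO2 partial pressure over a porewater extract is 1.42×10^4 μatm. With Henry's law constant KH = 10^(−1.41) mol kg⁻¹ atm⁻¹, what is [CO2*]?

[CO2*] = 552 μmol/kg

KH = 10^(−1.41) = 3.890×10^-2 mol kg⁻¹ atm⁻¹
[CO2*] = KH · pCO2 = 3.890×10^-2 × 1.42×10^4×10^-6 atm = 5.52×10^-4 mol/kg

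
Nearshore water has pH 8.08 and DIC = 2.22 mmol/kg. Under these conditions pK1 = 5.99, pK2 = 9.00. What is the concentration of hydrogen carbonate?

α₁ = 1 / (1 + [H⁺]/K1 + K2/[H⁺]) = 1 / (1 + 10^-2.09 + 10^-0.92)
   = 1 / (1 + 0.0081283 + 0.12023) = 1/1.1284 = 0.8862
[HCO3⁻] = α₁ × DIC = 0.8862 × 2.22 = 1.97 mmol/kg

[HCO3⁻] = 1.97 mmol/kg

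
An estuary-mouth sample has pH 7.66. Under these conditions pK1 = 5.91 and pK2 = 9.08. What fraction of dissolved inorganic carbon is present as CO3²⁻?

α₂ = 0.0360

α₂ = 1 / (1 + [H⁺]/K2 + [H⁺]²/(K1K2)) = 1 / (1 + 10^+1.42 + 10^-0.33)
   = 1 / (1 + 26.303 + 0.46774) = 1/27.770 = 0.03601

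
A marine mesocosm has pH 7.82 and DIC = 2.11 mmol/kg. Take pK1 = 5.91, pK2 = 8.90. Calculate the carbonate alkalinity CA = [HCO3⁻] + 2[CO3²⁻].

CA = [HCO3⁻] + 2[CO3²⁻] = (α₁ + 2α₂)·DIC
At pH 7.82: [H⁺]/K1 = 10^-1.91 = 0.012303, K2/[H⁺] = 10^-1.08 = 0.083176
α₁ = 1/(1 + 0.012303 + 0.083176) = 1/1.0955 = 0.9128; α₂ = α₁·K2/[H⁺] = 0.07593
α₁ + 2α₂ = 1.0647
CA = 1.0647 × 2.11 = 2.25 mmol/kg

CA = 2.25 mmol/kg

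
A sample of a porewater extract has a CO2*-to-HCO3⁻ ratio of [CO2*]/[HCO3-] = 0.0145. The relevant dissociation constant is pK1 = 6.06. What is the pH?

pH = 7.90

From K1 = [H⁺][HCO3-]/[CO2*]:  pH = pK1 − log₁₀([CO2*]/[HCO3-])
log₁₀(0.0145) = -1.839
pH = 6.06 − (-1.839) = 7.90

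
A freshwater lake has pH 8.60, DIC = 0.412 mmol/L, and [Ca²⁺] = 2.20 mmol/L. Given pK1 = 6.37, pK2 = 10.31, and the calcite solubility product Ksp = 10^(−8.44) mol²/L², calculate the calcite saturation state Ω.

α₂ = 1 / (1 + [H⁺]/K2 + [H⁺]²/(K1K2)) = 1 / (1 + 10^+1.71 + 10^-0.52)
   = 1 / (1 + 51.286 + 0.30200) = 1/52.588 = 0.01902
[CO3²⁻] = α₂ × DIC = 0.01902 × 0.412 = 0.007834 mmol/L = 7.834 μmol/L
Ksp = 10^(−8.44) = 3.631×10^-9
Ω = [Ca²⁺][CO3²⁻]/Ksp = (2.20×10^-3)(7.834×10^-6) / 3.631×10^-9 = 4.75

Ω = 4.75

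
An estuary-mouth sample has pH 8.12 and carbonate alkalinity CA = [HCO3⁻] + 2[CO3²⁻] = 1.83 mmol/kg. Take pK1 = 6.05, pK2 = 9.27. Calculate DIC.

CA = [HCO3⁻] + 2[CO3²⁻] = (α₁ + 2α₂)·DIC
At pH 8.12: [H⁺]/K1 = 10^-2.07 = 0.0085114, K2/[H⁺] = 10^-1.15 = 0.070795
α₁ = 1/(1 + 0.0085114 + 0.070795) = 1/1.0793 = 0.9265; α₂ = α₁·K2/[H⁺] = 0.06559
α₁ + 2α₂ = 1.0577
DIC = CA / (α₁ + 2α₂) = 1.83 / 1.0577 = 1.73 mmol/kg

DIC = 1.73 mmol/kg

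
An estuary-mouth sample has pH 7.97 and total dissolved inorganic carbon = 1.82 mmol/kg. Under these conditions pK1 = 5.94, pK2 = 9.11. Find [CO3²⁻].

α₂ = 1 / (1 + [H⁺]/K2 + [H⁺]²/(K1K2)) = 1 / (1 + 10^+1.14 + 10^-0.89)
   = 1 / (1 + 13.804 + 0.12882) = 1/14.933 = 0.06697
[CO3²⁻] = α₂ × DIC = 0.06697 × 1.82 = 0.122 mmol/kg

[CO3²⁻] = 0.122 mmol/kg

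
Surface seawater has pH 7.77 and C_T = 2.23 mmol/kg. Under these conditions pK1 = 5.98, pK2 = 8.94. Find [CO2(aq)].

[CO2*] = 0.0334 mmol/kg

α₀ = 1 / (1 + K1/[H⁺] + K1K2/[H⁺]²) = 1 / (1 + 10^+1.79 + 10^+0.62)
   = 1 / (1 + 61.660 + 4.1687) = 1/66.828 = 0.01496
[CO2*] = α₀ × DIC = 0.01496 × 2.23 = 0.0334 mmol/kg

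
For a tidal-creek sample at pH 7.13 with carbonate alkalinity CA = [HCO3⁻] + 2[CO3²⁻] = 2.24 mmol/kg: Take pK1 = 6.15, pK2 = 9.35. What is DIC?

CA = [HCO3⁻] + 2[CO3²⁻] = (α₁ + 2α₂)·DIC
At pH 7.13: [H⁺]/K1 = 10^-0.98 = 0.10471, K2/[H⁺] = 10^-2.22 = 0.0060256
α₁ = 1/(1 + 0.10471 + 0.0060256) = 1/1.1107 = 0.9003; α₂ = α₁·K2/[H⁺] = 0.005425
α₁ + 2α₂ = 0.9112
DIC = CA / (α₁ + 2α₂) = 2.24 / 0.9112 = 2.46 mmol/kg

DIC = 2.46 mmol/kg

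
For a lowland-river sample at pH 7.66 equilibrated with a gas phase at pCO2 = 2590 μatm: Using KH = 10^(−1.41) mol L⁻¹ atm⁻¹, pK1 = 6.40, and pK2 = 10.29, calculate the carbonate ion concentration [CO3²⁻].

[CO2*] = KH · pCO2 = 10^(−1.41) × 2590×10^-6 = 1.008×10^-4 mol/L
α₀ = 1/(1 + K1/[H⁺] + K1K2/[H⁺]²) = 1/(1 + 10^+1.26 + 10^-1.37) = 0.05198
DIC = [CO2*]/α₀ = 1.008×10^-4 / 0.05198 = 1.939 mmol/L
[CO3²⁻] = α₂·DIC; α₂ = 0.002217, so [CO3²⁻] = 0.002217 × 1.939 = 0.00430 mmol/L = 4.30 μmol/L

[CO3²⁻] = 4.30 μmol/L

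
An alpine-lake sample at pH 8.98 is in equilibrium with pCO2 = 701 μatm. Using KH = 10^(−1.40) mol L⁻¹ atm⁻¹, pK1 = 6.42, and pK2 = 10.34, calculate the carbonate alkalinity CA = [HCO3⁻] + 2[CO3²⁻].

[CO2*] = KH · pCO2 = 10^(−1.40) × 701×10^-6 = 2.791×10^-5 mol/L
α₀ = 1/(1 + K1/[H⁺] + K1K2/[H⁺]²) = 1/(1 + 10^+2.56 + 10^+1.20) = 0.002632
DIC = [CO2*]/α₀ = 2.791×10^-5 / 0.002632 = 10.60 mmol/L
CA = (α₁ + 2α₂)·DIC = (0.9557 + 2×0.04172) × 10.60 = 11.0 mmol/L

CA = 11.0 mmol/L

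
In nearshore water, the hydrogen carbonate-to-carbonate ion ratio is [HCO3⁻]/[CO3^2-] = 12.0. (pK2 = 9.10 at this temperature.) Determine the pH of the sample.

pH = 8.02

From K2 = [H⁺][CO3^2-]/[HCO3⁻]:  pH = pK2 − log₁₀([HCO3⁻]/[CO3^2-])
log₁₀(12.0) = +1.079
pH = 9.10 − (+1.079) = 8.02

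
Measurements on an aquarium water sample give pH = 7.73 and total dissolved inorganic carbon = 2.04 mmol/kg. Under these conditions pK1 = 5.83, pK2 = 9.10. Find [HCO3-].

α₁ = 1 / (1 + [H⁺]/K1 + K2/[H⁺]) = 1 / (1 + 10^-1.90 + 10^-1.37)
   = 1 / (1 + 0.012589 + 0.042658) = 1/1.0552 = 0.9476
[HCO3⁻] = α₁ × DIC = 0.9476 × 2.04 = 1.93 mmol/kg

[HCO3⁻] = 1.93 mmol/kg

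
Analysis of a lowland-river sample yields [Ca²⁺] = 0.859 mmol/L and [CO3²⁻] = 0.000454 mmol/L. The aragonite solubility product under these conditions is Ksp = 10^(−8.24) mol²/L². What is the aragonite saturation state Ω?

Ksp = 10^(−8.24) = 5.754×10^-9
Ω = [Ca²⁺][CO3²⁻]/Ksp = (0.859×10^-3)(0.000454×10^-3) / 5.754×10^-9 = 0.0678

Ω = 0.0678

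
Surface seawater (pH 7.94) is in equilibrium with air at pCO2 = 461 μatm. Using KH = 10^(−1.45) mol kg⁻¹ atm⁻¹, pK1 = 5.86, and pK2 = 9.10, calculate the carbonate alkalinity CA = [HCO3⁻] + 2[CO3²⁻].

[CO2*] = KH · pCO2 = 10^(−1.45) × 461×10^-6 = 1.636×10^-5 mol/kg
α₀ = 1/(1 + K1/[H⁺] + K1K2/[H⁺]²) = 1/(1 + 10^+2.08 + 10^+0.92) = 0.007719
DIC = [CO2*]/α₀ = 1.636×10^-5 / 0.007719 = 2.119 mmol/kg
CA = (α₁ + 2α₂)·DIC = (0.9281 + 2×0.06421) × 2.119 = 2.24 mmol/kg

CA = 2.24 mmol/kg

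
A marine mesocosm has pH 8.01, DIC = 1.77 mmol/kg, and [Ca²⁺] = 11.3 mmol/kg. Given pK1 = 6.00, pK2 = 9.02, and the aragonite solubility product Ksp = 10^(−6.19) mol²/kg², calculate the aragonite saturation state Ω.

Ω = 2.73

α₂ = 1 / (1 + [H⁺]/K2 + [H⁺]²/(K1K2)) = 1 / (1 + 10^+1.01 + 10^-1.00)
   = 1 / (1 + 10.233 + 0.10000) = 1/11.333 = 0.08824
[CO3²⁻] = α₂ × DIC = 0.08824 × 1.77 = 0.1562 mmol/kg
Ksp = 10^(−6.19) = 6.457×10^-7
Ω = [Ca²⁺][CO3²⁻]/Ksp = (11.3×10^-3)(1.562×10^-4) / 6.457×10^-7 = 2.73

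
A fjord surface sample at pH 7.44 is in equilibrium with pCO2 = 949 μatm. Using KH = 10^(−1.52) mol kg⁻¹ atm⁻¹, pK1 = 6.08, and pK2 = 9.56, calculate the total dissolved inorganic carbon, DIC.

DIC = 0.690 mmol/kg

[CO2*] = KH · pCO2 = 10^(−1.52) × 949×10^-6 = 2.866×10^-5 mol/kg
α₀ = 1/(1 + K1/[H⁺] + K1K2/[H⁺]²) = 1/(1 + 10^+1.36 + 10^-0.76) = 0.04152
DIC = [CO2*]/α₀ = 2.866×10^-5 / 0.04152 = 0.690 mmol/kg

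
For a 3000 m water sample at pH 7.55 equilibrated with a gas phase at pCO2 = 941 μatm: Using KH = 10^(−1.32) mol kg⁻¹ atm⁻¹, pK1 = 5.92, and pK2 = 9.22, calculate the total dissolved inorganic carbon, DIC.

[CO2*] = KH · pCO2 = 10^(−1.32) × 941×10^-6 = 4.504×10^-5 mol/kg
α₀ = 1/(1 + K1/[H⁺] + K1K2/[H⁺]²) = 1/(1 + 10^+1.63 + 10^-0.04) = 0.02244
DIC = [CO2*]/α₀ = 4.504×10^-5 / 0.02244 = 2.01 mmol/kg

DIC = 2.01 mmol/kg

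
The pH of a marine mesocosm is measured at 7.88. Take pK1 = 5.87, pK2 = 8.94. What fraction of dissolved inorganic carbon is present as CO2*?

α₀ = 0.00891

α₀ = 1 / (1 + K1/[H⁺] + K1K2/[H⁺]²) = 1 / (1 + 10^+2.01 + 10^+0.95)
   = 1 / (1 + 102.33 + 8.9125) = 1/112.24 = 0.008909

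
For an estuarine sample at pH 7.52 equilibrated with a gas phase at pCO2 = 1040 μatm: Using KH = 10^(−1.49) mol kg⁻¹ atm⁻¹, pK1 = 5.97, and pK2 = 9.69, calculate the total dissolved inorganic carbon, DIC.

DIC = 1.24 mmol/kg

[CO2*] = KH · pCO2 = 10^(−1.49) × 1040×10^-6 = 3.365×10^-5 mol/kg
α₀ = 1/(1 + K1/[H⁺] + K1K2/[H⁺]²) = 1/(1 + 10^+1.55 + 10^-0.62) = 0.02723
DIC = [CO2*]/α₀ = 3.365×10^-5 / 0.02723 = 1.24 mmol/kg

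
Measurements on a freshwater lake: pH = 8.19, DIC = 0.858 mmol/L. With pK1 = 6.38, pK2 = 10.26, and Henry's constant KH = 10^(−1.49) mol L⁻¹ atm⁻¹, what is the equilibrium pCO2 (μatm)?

α₀ = 1 / (1 + K1/[H⁺] + K1K2/[H⁺]²) = 1 / (1 + 10^+1.81 + 10^-0.26)
   = 1 / (1 + 64.565 + 0.54954) = 1/66.115 = 0.01513
[CO2*] = α₀ × DIC = 0.01513 × 0.858 = 0.01298 mmol/L = 12.98 μmol/L
pCO2 = [CO2*]/KH = 1.298×10^-5 / 3.236×10^-2 = 401 μatm

pCO2 = 401 μatm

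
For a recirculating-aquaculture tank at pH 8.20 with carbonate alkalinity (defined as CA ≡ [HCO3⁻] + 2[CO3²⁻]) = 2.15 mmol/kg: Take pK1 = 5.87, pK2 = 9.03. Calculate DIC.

DIC = 1.91 mmol/kg

CA = [HCO3⁻] + 2[CO3²⁻] = (α₁ + 2α₂)·DIC
At pH 8.20: [H⁺]/K1 = 10^-2.33 = 0.0046774, K2/[H⁺] = 10^-0.83 = 0.14791
α₁ = 1/(1 + 0.0046774 + 0.14791) = 1/1.1526 = 0.8676; α₂ = α₁·K2/[H⁺] = 0.1283
α₁ + 2α₂ = 1.1243
DIC = CA / (α₁ + 2α₂) = 2.15 / 1.1243 = 1.91 mmol/kg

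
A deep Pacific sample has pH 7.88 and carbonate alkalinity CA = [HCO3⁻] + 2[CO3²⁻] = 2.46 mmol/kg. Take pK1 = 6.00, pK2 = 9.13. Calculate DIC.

CA = [HCO3⁻] + 2[CO3²⁻] = (α₁ + 2α₂)·DIC
At pH 7.88: [H⁺]/K1 = 10^-1.88 = 0.013183, K2/[H⁺] = 10^-1.25 = 0.056234
α₁ = 1/(1 + 0.013183 + 0.056234) = 1/1.0694 = 0.9351; α₂ = α₁·K2/[H⁺] = 0.05258
α₁ + 2α₂ = 1.0403
DIC = CA / (α₁ + 2α₂) = 2.46 / 1.0403 = 2.36 mmol/kg

DIC = 2.36 mmol/kg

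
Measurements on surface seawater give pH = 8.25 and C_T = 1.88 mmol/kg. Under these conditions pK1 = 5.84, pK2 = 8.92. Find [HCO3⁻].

α₁ = 1 / (1 + [H⁺]/K1 + K2/[H⁺]) = 1 / (1 + 10^-2.41 + 10^-0.67)
   = 1 / (1 + 0.0038905 + 0.21380) = 1/1.2177 = 0.8212
[HCO3⁻] = α₁ × DIC = 0.8212 × 1.88 = 1.54 mmol/kg

[HCO3⁻] = 1.54 mmol/kg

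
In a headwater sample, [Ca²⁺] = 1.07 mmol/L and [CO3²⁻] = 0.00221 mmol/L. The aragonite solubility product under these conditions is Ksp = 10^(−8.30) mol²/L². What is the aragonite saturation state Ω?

Ω = 0.472

Ksp = 10^(−8.30) = 5.012×10^-9
Ω = [Ca²⁺][CO3²⁻]/Ksp = (1.07×10^-3)(0.00221×10^-3) / 5.012×10^-9 = 0.472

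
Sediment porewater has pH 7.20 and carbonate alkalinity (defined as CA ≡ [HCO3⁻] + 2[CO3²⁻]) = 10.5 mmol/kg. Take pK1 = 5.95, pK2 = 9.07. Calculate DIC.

CA = [HCO3⁻] + 2[CO3²⁻] = (α₁ + 2α₂)·DIC
At pH 7.20: [H⁺]/K1 = 10^-1.25 = 0.056234, K2/[H⁺] = 10^-1.87 = 0.013490
α₁ = 1/(1 + 0.056234 + 0.013490) = 1/1.0697 = 0.9348; α₂ = α₁·K2/[H⁺] = 0.01261
α₁ + 2α₂ = 0.9600
DIC = CA / (α₁ + 2α₂) = 10.5 / 0.9600 = 10.9 mmol/kg

DIC = 10.9 mmol/kg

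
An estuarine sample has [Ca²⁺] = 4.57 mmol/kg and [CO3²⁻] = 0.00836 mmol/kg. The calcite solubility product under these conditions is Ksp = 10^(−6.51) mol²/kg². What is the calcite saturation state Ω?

Ksp = 10^(−6.51) = 3.090×10^-7
Ω = [Ca²⁺][CO3²⁻]/Ksp = (4.57×10^-3)(0.00836×10^-3) / 3.090×10^-7 = 0.124

Ω = 0.124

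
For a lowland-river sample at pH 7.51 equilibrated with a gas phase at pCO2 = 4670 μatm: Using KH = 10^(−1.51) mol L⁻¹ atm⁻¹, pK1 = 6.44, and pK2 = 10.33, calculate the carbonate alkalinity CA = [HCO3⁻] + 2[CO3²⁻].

[CO2*] = KH · pCO2 = 10^(−1.51) × 4670×10^-6 = 1.443×10^-4 mol/L
α₀ = 1/(1 + K1/[H⁺] + K1K2/[H⁺]²) = 1/(1 + 10^+1.07 + 10^-1.75) = 0.07833
DIC = [CO2*]/α₀ = 1.443×10^-4 / 0.07833 = 1.842 mmol/L
CA = (α₁ + 2α₂)·DIC = (0.9203 + 2×0.001393) × 1.842 = 1.70 mmol/L

CA = 1.70 mmol/L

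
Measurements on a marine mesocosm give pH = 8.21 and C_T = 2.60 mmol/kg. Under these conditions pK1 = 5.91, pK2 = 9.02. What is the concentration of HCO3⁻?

α₁ = 1 / (1 + [H⁺]/K1 + K2/[H⁺]) = 1 / (1 + 10^-2.30 + 10^-0.81)
   = 1 / (1 + 0.0050119 + 0.15488) = 1/1.1599 = 0.8621
[HCO3⁻] = α₁ × DIC = 0.8621 × 2.60 = 2.24 mmol/kg

[HCO3⁻] = 2.24 mmol/kg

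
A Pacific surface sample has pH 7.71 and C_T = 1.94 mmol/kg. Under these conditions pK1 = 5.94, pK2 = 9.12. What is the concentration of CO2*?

α₀ = 1 / (1 + K1/[H⁺] + K1K2/[H⁺]²) = 1 / (1 + 10^+1.77 + 10^+0.36)
   = 1 / (1 + 58.884 + 2.2909) = 1/62.175 = 0.01608
[CO2*] = α₀ × DIC = 0.01608 × 1.94 = 0.0312 mmol/kg

[CO2*] = 0.0312 mmol/kg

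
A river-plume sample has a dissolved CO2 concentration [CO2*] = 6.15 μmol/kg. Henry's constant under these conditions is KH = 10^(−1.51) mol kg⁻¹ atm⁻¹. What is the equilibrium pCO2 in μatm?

pCO2 = 199 μatm

KH = 10^(−1.51) = 3.090×10^-2 mol kg⁻¹ atm⁻¹
pCO2 = [CO2*]/KH = 6.15×10^-6 / 3.090×10^-2 = 1.99×10^-4 atm = 199 μatm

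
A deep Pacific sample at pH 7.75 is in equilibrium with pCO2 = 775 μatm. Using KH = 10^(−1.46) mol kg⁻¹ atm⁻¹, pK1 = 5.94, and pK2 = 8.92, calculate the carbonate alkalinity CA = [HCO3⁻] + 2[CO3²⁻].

[CO2*] = KH · pCO2 = 10^(−1.46) × 775×10^-6 = 2.687×10^-5 mol/kg
α₀ = 1/(1 + K1/[H⁺] + K1K2/[H⁺]²) = 1/(1 + 10^+1.81 + 10^+0.64) = 0.01430
DIC = [CO2*]/α₀ = 2.687×10^-5 / 0.01430 = 1.879 mmol/kg
CA = (α₁ + 2α₂)·DIC = (0.9233 + 2×0.06242) × 1.879 = 1.97 mmol/kg

CA = 1.97 mmol/kg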